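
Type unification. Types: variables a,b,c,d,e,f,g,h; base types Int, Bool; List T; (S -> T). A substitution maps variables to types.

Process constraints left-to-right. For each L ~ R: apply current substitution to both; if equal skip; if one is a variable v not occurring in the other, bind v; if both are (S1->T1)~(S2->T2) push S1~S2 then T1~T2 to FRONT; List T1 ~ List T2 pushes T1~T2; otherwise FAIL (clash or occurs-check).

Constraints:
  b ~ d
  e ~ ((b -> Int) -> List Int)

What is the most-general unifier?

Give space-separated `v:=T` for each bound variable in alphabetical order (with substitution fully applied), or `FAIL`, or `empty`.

step 1: unify b ~ d  [subst: {-} | 1 pending]
  bind b := d
step 2: unify e ~ ((d -> Int) -> List Int)  [subst: {b:=d} | 0 pending]
  bind e := ((d -> Int) -> List Int)

Answer: b:=d e:=((d -> Int) -> List Int)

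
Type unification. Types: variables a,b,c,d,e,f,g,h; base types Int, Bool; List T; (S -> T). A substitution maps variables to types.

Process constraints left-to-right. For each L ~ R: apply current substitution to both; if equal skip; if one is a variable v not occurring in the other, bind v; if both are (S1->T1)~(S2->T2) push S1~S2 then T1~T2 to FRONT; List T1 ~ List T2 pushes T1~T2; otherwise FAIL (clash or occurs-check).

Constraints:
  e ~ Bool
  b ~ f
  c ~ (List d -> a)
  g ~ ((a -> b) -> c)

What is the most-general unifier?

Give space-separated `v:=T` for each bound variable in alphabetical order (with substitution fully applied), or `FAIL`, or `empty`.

Answer: b:=f c:=(List d -> a) e:=Bool g:=((a -> f) -> (List d -> a))

Derivation:
step 1: unify e ~ Bool  [subst: {-} | 3 pending]
  bind e := Bool
step 2: unify b ~ f  [subst: {e:=Bool} | 2 pending]
  bind b := f
step 3: unify c ~ (List d -> a)  [subst: {e:=Bool, b:=f} | 1 pending]
  bind c := (List d -> a)
step 4: unify g ~ ((a -> f) -> (List d -> a))  [subst: {e:=Bool, b:=f, c:=(List d -> a)} | 0 pending]
  bind g := ((a -> f) -> (List d -> a))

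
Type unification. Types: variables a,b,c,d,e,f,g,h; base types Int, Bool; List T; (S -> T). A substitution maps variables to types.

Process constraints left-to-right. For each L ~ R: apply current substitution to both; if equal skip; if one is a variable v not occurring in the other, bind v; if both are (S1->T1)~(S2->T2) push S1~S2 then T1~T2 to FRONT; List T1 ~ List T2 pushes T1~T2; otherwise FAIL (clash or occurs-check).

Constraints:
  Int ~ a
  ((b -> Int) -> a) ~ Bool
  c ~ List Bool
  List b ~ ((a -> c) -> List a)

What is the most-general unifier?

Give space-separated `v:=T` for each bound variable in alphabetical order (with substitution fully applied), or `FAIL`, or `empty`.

Answer: FAIL

Derivation:
step 1: unify Int ~ a  [subst: {-} | 3 pending]
  bind a := Int
step 2: unify ((b -> Int) -> Int) ~ Bool  [subst: {a:=Int} | 2 pending]
  clash: ((b -> Int) -> Int) vs Bool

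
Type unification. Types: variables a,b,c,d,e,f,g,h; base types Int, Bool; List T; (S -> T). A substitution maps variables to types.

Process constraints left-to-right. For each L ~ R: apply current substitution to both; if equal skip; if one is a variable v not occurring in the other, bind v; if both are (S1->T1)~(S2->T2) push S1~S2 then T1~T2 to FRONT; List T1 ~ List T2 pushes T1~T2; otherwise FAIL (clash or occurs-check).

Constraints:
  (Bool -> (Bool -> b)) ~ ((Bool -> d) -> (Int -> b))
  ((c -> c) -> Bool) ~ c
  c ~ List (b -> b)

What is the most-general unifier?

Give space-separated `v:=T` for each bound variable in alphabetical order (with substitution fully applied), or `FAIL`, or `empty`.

step 1: unify (Bool -> (Bool -> b)) ~ ((Bool -> d) -> (Int -> b))  [subst: {-} | 2 pending]
  -> decompose arrow: push Bool~(Bool -> d), (Bool -> b)~(Int -> b)
step 2: unify Bool ~ (Bool -> d)  [subst: {-} | 3 pending]
  clash: Bool vs (Bool -> d)

Answer: FAIL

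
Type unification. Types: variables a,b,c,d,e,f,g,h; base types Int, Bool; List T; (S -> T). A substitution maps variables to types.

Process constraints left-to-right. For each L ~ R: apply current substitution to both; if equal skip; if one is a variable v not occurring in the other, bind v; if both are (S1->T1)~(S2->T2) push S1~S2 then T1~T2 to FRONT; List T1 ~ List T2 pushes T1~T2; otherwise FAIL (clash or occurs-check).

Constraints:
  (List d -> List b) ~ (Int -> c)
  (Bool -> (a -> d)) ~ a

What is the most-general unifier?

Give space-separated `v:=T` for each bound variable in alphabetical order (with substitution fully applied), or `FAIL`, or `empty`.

Answer: FAIL

Derivation:
step 1: unify (List d -> List b) ~ (Int -> c)  [subst: {-} | 1 pending]
  -> decompose arrow: push List d~Int, List b~c
step 2: unify List d ~ Int  [subst: {-} | 2 pending]
  clash: List d vs Int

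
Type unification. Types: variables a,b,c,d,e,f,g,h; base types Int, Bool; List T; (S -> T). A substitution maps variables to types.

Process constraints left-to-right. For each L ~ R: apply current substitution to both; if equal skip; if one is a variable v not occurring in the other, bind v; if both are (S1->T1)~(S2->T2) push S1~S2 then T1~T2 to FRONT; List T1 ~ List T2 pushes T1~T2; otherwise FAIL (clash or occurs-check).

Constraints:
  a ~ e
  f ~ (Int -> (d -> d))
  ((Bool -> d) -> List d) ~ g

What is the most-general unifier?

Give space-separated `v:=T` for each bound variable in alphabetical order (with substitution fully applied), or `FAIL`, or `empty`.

step 1: unify a ~ e  [subst: {-} | 2 pending]
  bind a := e
step 2: unify f ~ (Int -> (d -> d))  [subst: {a:=e} | 1 pending]
  bind f := (Int -> (d -> d))
step 3: unify ((Bool -> d) -> List d) ~ g  [subst: {a:=e, f:=(Int -> (d -> d))} | 0 pending]
  bind g := ((Bool -> d) -> List d)

Answer: a:=e f:=(Int -> (d -> d)) g:=((Bool -> d) -> List d)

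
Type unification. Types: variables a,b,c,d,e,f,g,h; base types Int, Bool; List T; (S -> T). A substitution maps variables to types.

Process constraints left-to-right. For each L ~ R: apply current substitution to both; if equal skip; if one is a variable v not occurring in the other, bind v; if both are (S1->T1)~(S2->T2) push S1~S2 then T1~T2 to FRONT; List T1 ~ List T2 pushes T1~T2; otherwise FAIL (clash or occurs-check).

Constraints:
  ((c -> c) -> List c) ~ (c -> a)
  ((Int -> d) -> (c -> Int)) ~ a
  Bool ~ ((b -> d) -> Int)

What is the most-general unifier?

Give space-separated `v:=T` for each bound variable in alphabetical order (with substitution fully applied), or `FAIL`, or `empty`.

Answer: FAIL

Derivation:
step 1: unify ((c -> c) -> List c) ~ (c -> a)  [subst: {-} | 2 pending]
  -> decompose arrow: push (c -> c)~c, List c~a
step 2: unify (c -> c) ~ c  [subst: {-} | 3 pending]
  occurs-check fail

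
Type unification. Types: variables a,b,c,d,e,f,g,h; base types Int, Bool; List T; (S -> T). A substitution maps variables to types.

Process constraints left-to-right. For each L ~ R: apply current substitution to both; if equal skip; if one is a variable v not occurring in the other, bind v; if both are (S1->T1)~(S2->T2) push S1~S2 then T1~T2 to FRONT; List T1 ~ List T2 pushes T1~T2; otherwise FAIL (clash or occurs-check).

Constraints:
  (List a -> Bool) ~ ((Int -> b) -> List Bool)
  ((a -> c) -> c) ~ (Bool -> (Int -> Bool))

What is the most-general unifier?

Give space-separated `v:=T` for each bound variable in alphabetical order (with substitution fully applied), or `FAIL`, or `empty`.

step 1: unify (List a -> Bool) ~ ((Int -> b) -> List Bool)  [subst: {-} | 1 pending]
  -> decompose arrow: push List a~(Int -> b), Bool~List Bool
step 2: unify List a ~ (Int -> b)  [subst: {-} | 2 pending]
  clash: List a vs (Int -> b)

Answer: FAIL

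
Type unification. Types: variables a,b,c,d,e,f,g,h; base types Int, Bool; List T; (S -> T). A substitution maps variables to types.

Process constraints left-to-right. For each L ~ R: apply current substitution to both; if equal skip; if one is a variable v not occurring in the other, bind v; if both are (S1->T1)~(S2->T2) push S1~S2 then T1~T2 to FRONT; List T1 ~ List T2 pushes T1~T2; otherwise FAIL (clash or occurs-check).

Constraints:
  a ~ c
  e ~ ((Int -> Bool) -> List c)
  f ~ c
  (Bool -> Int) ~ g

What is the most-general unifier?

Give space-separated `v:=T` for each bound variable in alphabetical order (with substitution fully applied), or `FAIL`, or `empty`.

Answer: a:=c e:=((Int -> Bool) -> List c) f:=c g:=(Bool -> Int)

Derivation:
step 1: unify a ~ c  [subst: {-} | 3 pending]
  bind a := c
step 2: unify e ~ ((Int -> Bool) -> List c)  [subst: {a:=c} | 2 pending]
  bind e := ((Int -> Bool) -> List c)
step 3: unify f ~ c  [subst: {a:=c, e:=((Int -> Bool) -> List c)} | 1 pending]
  bind f := c
step 4: unify (Bool -> Int) ~ g  [subst: {a:=c, e:=((Int -> Bool) -> List c), f:=c} | 0 pending]
  bind g := (Bool -> Int)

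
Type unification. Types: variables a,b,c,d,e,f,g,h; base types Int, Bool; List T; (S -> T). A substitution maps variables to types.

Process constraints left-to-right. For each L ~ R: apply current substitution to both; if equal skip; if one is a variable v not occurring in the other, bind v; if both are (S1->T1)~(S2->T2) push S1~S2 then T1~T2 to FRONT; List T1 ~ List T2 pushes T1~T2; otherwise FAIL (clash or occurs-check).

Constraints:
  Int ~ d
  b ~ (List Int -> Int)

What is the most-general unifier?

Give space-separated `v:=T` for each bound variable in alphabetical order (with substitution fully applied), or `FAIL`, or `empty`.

step 1: unify Int ~ d  [subst: {-} | 1 pending]
  bind d := Int
step 2: unify b ~ (List Int -> Int)  [subst: {d:=Int} | 0 pending]
  bind b := (List Int -> Int)

Answer: b:=(List Int -> Int) d:=Int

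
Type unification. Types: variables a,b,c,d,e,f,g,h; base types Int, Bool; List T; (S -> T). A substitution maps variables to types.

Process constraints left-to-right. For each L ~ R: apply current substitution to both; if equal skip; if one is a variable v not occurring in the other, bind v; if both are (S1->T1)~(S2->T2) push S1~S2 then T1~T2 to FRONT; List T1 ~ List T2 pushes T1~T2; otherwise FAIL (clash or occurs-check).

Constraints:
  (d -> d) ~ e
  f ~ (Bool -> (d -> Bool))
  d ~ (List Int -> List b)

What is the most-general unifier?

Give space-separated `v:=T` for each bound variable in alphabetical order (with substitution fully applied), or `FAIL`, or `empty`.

Answer: d:=(List Int -> List b) e:=((List Int -> List b) -> (List Int -> List b)) f:=(Bool -> ((List Int -> List b) -> Bool))

Derivation:
step 1: unify (d -> d) ~ e  [subst: {-} | 2 pending]
  bind e := (d -> d)
step 2: unify f ~ (Bool -> (d -> Bool))  [subst: {e:=(d -> d)} | 1 pending]
  bind f := (Bool -> (d -> Bool))
step 3: unify d ~ (List Int -> List b)  [subst: {e:=(d -> d), f:=(Bool -> (d -> Bool))} | 0 pending]
  bind d := (List Int -> List b)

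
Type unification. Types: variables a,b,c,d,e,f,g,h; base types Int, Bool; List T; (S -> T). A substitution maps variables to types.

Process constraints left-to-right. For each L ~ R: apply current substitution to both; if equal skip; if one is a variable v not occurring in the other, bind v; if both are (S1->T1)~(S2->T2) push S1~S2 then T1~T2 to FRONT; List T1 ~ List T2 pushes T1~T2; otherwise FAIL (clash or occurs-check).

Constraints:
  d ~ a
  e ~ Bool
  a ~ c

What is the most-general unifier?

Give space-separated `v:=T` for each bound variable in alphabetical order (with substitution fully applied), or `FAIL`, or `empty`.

Answer: a:=c d:=c e:=Bool

Derivation:
step 1: unify d ~ a  [subst: {-} | 2 pending]
  bind d := a
step 2: unify e ~ Bool  [subst: {d:=a} | 1 pending]
  bind e := Bool
step 3: unify a ~ c  [subst: {d:=a, e:=Bool} | 0 pending]
  bind a := c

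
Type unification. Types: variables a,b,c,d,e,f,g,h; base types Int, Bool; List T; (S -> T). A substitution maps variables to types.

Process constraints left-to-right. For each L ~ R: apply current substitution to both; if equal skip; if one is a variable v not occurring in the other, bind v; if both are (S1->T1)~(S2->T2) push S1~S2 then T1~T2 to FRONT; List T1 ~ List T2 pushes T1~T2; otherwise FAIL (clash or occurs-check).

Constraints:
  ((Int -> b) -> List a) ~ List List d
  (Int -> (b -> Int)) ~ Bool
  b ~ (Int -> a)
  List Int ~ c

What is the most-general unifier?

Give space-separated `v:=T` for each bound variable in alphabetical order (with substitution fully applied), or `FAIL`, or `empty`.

Answer: FAIL

Derivation:
step 1: unify ((Int -> b) -> List a) ~ List List d  [subst: {-} | 3 pending]
  clash: ((Int -> b) -> List a) vs List List d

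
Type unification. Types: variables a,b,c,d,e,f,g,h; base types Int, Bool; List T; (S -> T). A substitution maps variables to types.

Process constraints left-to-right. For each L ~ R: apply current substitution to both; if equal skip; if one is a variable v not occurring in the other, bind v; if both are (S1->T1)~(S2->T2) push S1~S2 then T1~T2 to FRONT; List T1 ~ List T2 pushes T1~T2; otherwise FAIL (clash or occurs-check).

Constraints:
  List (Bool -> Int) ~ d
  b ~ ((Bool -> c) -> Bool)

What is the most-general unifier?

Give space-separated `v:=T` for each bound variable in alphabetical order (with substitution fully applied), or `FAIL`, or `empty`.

step 1: unify List (Bool -> Int) ~ d  [subst: {-} | 1 pending]
  bind d := List (Bool -> Int)
step 2: unify b ~ ((Bool -> c) -> Bool)  [subst: {d:=List (Bool -> Int)} | 0 pending]
  bind b := ((Bool -> c) -> Bool)

Answer: b:=((Bool -> c) -> Bool) d:=List (Bool -> Int)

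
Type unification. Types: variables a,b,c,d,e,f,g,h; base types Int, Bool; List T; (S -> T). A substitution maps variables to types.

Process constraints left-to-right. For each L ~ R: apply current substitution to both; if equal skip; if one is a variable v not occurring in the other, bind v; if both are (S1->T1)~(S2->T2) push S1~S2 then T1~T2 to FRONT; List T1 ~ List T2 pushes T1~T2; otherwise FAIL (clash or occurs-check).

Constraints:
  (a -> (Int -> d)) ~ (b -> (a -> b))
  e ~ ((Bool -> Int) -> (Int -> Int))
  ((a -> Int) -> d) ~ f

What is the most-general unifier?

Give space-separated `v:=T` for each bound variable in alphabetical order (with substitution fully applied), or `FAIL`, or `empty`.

Answer: a:=Int b:=Int d:=Int e:=((Bool -> Int) -> (Int -> Int)) f:=((Int -> Int) -> Int)

Derivation:
step 1: unify (a -> (Int -> d)) ~ (b -> (a -> b))  [subst: {-} | 2 pending]
  -> decompose arrow: push a~b, (Int -> d)~(a -> b)
step 2: unify a ~ b  [subst: {-} | 3 pending]
  bind a := b
step 3: unify (Int -> d) ~ (b -> b)  [subst: {a:=b} | 2 pending]
  -> decompose arrow: push Int~b, d~b
step 4: unify Int ~ b  [subst: {a:=b} | 3 pending]
  bind b := Int
step 5: unify d ~ Int  [subst: {a:=b, b:=Int} | 2 pending]
  bind d := Int
step 6: unify e ~ ((Bool -> Int) -> (Int -> Int))  [subst: {a:=b, b:=Int, d:=Int} | 1 pending]
  bind e := ((Bool -> Int) -> (Int -> Int))
step 7: unify ((Int -> Int) -> Int) ~ f  [subst: {a:=b, b:=Int, d:=Int, e:=((Bool -> Int) -> (Int -> Int))} | 0 pending]
  bind f := ((Int -> Int) -> Int)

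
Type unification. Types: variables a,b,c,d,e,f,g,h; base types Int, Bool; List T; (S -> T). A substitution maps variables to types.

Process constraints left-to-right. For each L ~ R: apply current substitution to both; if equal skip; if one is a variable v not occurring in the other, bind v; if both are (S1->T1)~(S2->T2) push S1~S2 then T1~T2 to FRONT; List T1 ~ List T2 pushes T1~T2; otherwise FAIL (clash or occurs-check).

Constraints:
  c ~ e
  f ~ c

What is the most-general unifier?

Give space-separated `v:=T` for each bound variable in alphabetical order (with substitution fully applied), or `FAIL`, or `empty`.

step 1: unify c ~ e  [subst: {-} | 1 pending]
  bind c := e
step 2: unify f ~ e  [subst: {c:=e} | 0 pending]
  bind f := e

Answer: c:=e f:=e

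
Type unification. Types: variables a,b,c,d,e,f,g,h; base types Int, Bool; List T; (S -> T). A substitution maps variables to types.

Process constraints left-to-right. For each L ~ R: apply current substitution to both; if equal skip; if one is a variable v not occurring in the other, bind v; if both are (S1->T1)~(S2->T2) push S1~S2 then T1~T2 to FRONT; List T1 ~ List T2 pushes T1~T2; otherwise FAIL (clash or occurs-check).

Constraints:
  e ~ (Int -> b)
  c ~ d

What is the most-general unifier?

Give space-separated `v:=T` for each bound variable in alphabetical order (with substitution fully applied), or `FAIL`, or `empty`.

Answer: c:=d e:=(Int -> b)

Derivation:
step 1: unify e ~ (Int -> b)  [subst: {-} | 1 pending]
  bind e := (Int -> b)
step 2: unify c ~ d  [subst: {e:=(Int -> b)} | 0 pending]
  bind c := d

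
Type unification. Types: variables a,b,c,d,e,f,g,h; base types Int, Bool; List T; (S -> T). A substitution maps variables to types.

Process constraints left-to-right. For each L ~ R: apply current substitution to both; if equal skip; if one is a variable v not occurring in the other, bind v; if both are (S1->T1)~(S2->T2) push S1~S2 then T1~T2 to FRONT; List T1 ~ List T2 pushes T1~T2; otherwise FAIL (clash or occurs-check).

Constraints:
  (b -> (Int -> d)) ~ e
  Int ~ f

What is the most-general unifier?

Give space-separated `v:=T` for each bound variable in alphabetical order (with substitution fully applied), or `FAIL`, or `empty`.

Answer: e:=(b -> (Int -> d)) f:=Int

Derivation:
step 1: unify (b -> (Int -> d)) ~ e  [subst: {-} | 1 pending]
  bind e := (b -> (Int -> d))
step 2: unify Int ~ f  [subst: {e:=(b -> (Int -> d))} | 0 pending]
  bind f := Int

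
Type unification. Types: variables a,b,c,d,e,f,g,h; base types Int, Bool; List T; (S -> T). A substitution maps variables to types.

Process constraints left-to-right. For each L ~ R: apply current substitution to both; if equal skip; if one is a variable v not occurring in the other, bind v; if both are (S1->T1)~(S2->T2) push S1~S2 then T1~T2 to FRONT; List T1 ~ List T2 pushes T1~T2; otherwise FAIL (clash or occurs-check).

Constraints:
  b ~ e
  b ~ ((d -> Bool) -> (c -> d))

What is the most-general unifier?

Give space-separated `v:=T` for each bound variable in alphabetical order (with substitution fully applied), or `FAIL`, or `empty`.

step 1: unify b ~ e  [subst: {-} | 1 pending]
  bind b := e
step 2: unify e ~ ((d -> Bool) -> (c -> d))  [subst: {b:=e} | 0 pending]
  bind e := ((d -> Bool) -> (c -> d))

Answer: b:=((d -> Bool) -> (c -> d)) e:=((d -> Bool) -> (c -> d))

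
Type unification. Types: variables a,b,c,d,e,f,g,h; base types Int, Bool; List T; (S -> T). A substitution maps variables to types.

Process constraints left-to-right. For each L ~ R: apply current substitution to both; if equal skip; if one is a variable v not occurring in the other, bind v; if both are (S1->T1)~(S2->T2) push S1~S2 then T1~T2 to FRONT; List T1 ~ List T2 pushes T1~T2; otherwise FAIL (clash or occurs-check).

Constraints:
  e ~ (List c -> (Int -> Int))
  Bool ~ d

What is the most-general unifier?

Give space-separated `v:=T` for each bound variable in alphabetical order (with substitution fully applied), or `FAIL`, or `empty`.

Answer: d:=Bool e:=(List c -> (Int -> Int))

Derivation:
step 1: unify e ~ (List c -> (Int -> Int))  [subst: {-} | 1 pending]
  bind e := (List c -> (Int -> Int))
step 2: unify Bool ~ d  [subst: {e:=(List c -> (Int -> Int))} | 0 pending]
  bind d := Bool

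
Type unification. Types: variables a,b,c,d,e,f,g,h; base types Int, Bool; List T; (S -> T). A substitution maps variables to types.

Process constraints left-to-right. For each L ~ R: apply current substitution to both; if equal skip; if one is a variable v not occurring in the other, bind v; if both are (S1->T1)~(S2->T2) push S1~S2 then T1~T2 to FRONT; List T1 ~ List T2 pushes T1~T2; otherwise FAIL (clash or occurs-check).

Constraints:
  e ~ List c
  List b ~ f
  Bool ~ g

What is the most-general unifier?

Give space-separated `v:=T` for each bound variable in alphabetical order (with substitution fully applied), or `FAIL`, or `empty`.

Answer: e:=List c f:=List b g:=Bool

Derivation:
step 1: unify e ~ List c  [subst: {-} | 2 pending]
  bind e := List c
step 2: unify List b ~ f  [subst: {e:=List c} | 1 pending]
  bind f := List b
step 3: unify Bool ~ g  [subst: {e:=List c, f:=List b} | 0 pending]
  bind g := Bool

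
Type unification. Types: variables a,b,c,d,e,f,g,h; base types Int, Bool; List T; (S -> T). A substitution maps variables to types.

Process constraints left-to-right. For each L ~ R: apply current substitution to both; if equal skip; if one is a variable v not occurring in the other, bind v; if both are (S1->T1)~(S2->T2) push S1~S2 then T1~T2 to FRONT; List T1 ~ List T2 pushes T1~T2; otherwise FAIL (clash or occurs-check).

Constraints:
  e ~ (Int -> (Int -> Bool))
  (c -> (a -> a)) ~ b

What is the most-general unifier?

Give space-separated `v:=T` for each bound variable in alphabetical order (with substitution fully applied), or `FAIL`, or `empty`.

Answer: b:=(c -> (a -> a)) e:=(Int -> (Int -> Bool))

Derivation:
step 1: unify e ~ (Int -> (Int -> Bool))  [subst: {-} | 1 pending]
  bind e := (Int -> (Int -> Bool))
step 2: unify (c -> (a -> a)) ~ b  [subst: {e:=(Int -> (Int -> Bool))} | 0 pending]
  bind b := (c -> (a -> a))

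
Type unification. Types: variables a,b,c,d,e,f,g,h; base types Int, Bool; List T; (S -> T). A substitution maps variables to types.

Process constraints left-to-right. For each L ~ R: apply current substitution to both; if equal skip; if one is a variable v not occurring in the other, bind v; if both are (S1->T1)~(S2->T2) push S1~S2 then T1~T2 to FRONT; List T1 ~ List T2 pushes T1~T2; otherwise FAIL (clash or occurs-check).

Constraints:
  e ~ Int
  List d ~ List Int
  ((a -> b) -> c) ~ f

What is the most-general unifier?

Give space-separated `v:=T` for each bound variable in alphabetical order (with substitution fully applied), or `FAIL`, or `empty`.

step 1: unify e ~ Int  [subst: {-} | 2 pending]
  bind e := Int
step 2: unify List d ~ List Int  [subst: {e:=Int} | 1 pending]
  -> decompose List: push d~Int
step 3: unify d ~ Int  [subst: {e:=Int} | 1 pending]
  bind d := Int
step 4: unify ((a -> b) -> c) ~ f  [subst: {e:=Int, d:=Int} | 0 pending]
  bind f := ((a -> b) -> c)

Answer: d:=Int e:=Int f:=((a -> b) -> c)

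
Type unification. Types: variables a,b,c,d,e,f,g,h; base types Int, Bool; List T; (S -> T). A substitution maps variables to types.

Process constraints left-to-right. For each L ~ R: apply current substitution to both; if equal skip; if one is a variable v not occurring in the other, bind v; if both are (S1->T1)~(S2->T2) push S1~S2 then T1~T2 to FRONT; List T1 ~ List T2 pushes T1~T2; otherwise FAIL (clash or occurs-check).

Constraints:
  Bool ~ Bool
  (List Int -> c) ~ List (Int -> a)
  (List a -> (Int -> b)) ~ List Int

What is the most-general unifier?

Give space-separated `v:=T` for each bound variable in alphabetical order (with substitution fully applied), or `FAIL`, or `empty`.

Answer: FAIL

Derivation:
step 1: unify Bool ~ Bool  [subst: {-} | 2 pending]
  -> identical, skip
step 2: unify (List Int -> c) ~ List (Int -> a)  [subst: {-} | 1 pending]
  clash: (List Int -> c) vs List (Int -> a)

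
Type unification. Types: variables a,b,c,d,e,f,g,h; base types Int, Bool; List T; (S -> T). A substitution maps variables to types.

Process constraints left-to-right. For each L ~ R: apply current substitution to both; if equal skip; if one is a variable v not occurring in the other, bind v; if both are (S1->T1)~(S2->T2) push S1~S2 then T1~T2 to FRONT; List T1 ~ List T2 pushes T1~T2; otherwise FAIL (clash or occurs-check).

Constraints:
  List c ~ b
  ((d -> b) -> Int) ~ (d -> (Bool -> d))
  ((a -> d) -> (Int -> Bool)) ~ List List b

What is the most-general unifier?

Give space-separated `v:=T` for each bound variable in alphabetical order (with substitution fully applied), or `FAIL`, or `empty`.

step 1: unify List c ~ b  [subst: {-} | 2 pending]
  bind b := List c
step 2: unify ((d -> List c) -> Int) ~ (d -> (Bool -> d))  [subst: {b:=List c} | 1 pending]
  -> decompose arrow: push (d -> List c)~d, Int~(Bool -> d)
step 3: unify (d -> List c) ~ d  [subst: {b:=List c} | 2 pending]
  occurs-check fail

Answer: FAIL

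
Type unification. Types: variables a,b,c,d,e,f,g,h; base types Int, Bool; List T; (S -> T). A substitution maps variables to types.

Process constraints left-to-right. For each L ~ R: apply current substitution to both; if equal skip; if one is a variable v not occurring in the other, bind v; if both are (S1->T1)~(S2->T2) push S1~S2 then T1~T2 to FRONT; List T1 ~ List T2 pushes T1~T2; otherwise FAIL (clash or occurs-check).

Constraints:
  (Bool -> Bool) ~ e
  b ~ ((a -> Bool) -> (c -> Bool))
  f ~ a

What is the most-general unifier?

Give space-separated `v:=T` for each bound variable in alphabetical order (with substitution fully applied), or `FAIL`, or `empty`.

Answer: b:=((a -> Bool) -> (c -> Bool)) e:=(Bool -> Bool) f:=a

Derivation:
step 1: unify (Bool -> Bool) ~ e  [subst: {-} | 2 pending]
  bind e := (Bool -> Bool)
step 2: unify b ~ ((a -> Bool) -> (c -> Bool))  [subst: {e:=(Bool -> Bool)} | 1 pending]
  bind b := ((a -> Bool) -> (c -> Bool))
step 3: unify f ~ a  [subst: {e:=(Bool -> Bool), b:=((a -> Bool) -> (c -> Bool))} | 0 pending]
  bind f := a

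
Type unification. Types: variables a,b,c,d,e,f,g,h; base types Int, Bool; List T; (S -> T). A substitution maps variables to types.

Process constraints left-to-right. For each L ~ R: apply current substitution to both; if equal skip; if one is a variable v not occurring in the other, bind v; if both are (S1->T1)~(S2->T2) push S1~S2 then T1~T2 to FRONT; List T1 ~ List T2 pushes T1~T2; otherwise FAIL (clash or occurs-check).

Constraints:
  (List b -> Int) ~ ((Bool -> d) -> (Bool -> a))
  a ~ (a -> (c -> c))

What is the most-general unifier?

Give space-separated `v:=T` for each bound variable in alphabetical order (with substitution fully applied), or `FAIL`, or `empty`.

Answer: FAIL

Derivation:
step 1: unify (List b -> Int) ~ ((Bool -> d) -> (Bool -> a))  [subst: {-} | 1 pending]
  -> decompose arrow: push List b~(Bool -> d), Int~(Bool -> a)
step 2: unify List b ~ (Bool -> d)  [subst: {-} | 2 pending]
  clash: List b vs (Bool -> d)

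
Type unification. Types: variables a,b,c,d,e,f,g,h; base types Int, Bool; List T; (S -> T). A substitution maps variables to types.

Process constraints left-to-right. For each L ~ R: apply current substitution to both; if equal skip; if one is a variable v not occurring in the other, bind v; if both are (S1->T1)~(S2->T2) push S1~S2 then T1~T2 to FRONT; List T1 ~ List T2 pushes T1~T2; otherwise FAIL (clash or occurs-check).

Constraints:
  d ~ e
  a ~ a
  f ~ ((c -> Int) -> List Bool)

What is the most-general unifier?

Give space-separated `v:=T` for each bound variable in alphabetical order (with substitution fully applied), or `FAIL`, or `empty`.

step 1: unify d ~ e  [subst: {-} | 2 pending]
  bind d := e
step 2: unify a ~ a  [subst: {d:=e} | 1 pending]
  -> identical, skip
step 3: unify f ~ ((c -> Int) -> List Bool)  [subst: {d:=e} | 0 pending]
  bind f := ((c -> Int) -> List Bool)

Answer: d:=e f:=((c -> Int) -> List Bool)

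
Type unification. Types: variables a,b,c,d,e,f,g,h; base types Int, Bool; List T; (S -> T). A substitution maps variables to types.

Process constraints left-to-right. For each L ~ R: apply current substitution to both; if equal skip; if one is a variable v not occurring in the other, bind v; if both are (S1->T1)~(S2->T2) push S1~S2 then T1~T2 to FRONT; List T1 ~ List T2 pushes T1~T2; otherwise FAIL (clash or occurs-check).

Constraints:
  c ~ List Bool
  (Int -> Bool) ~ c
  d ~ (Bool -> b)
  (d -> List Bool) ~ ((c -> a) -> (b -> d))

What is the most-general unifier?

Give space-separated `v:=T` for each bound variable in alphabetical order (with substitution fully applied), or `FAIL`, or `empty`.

step 1: unify c ~ List Bool  [subst: {-} | 3 pending]
  bind c := List Bool
step 2: unify (Int -> Bool) ~ List Bool  [subst: {c:=List Bool} | 2 pending]
  clash: (Int -> Bool) vs List Bool

Answer: FAIL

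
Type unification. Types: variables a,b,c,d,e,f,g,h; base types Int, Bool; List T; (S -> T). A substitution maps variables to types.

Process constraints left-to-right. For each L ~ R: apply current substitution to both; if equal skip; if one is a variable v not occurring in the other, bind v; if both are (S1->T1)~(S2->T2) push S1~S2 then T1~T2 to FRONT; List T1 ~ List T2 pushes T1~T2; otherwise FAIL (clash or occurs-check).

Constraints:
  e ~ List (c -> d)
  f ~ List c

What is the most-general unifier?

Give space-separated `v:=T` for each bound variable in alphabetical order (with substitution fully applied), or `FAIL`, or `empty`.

step 1: unify e ~ List (c -> d)  [subst: {-} | 1 pending]
  bind e := List (c -> d)
step 2: unify f ~ List c  [subst: {e:=List (c -> d)} | 0 pending]
  bind f := List c

Answer: e:=List (c -> d) f:=List c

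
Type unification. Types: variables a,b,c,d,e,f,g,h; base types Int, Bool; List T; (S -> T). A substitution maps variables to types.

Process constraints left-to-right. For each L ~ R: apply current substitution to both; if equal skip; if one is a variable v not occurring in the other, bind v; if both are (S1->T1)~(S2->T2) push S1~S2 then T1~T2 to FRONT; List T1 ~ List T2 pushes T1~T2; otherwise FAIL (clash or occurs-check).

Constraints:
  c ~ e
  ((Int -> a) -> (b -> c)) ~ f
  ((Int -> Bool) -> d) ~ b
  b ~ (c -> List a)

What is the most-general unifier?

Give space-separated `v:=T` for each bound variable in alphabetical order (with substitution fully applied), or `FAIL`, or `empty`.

step 1: unify c ~ e  [subst: {-} | 3 pending]
  bind c := e
step 2: unify ((Int -> a) -> (b -> e)) ~ f  [subst: {c:=e} | 2 pending]
  bind f := ((Int -> a) -> (b -> e))
step 3: unify ((Int -> Bool) -> d) ~ b  [subst: {c:=e, f:=((Int -> a) -> (b -> e))} | 1 pending]
  bind b := ((Int -> Bool) -> d)
step 4: unify ((Int -> Bool) -> d) ~ (e -> List a)  [subst: {c:=e, f:=((Int -> a) -> (b -> e)), b:=((Int -> Bool) -> d)} | 0 pending]
  -> decompose arrow: push (Int -> Bool)~e, d~List a
step 5: unify (Int -> Bool) ~ e  [subst: {c:=e, f:=((Int -> a) -> (b -> e)), b:=((Int -> Bool) -> d)} | 1 pending]
  bind e := (Int -> Bool)
step 6: unify d ~ List a  [subst: {c:=e, f:=((Int -> a) -> (b -> e)), b:=((Int -> Bool) -> d), e:=(Int -> Bool)} | 0 pending]
  bind d := List a

Answer: b:=((Int -> Bool) -> List a) c:=(Int -> Bool) d:=List a e:=(Int -> Bool) f:=((Int -> a) -> (((Int -> Bool) -> List a) -> (Int -> Bool)))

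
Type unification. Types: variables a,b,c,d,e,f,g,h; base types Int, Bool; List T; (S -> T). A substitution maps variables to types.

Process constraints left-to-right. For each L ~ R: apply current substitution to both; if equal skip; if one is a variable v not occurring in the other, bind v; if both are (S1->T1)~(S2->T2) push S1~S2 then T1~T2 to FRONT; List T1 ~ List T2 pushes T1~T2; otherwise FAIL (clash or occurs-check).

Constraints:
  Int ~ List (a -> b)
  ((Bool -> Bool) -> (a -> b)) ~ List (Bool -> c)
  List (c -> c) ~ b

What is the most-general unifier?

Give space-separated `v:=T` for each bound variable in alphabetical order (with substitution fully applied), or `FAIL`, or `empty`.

step 1: unify Int ~ List (a -> b)  [subst: {-} | 2 pending]
  clash: Int vs List (a -> b)

Answer: FAIL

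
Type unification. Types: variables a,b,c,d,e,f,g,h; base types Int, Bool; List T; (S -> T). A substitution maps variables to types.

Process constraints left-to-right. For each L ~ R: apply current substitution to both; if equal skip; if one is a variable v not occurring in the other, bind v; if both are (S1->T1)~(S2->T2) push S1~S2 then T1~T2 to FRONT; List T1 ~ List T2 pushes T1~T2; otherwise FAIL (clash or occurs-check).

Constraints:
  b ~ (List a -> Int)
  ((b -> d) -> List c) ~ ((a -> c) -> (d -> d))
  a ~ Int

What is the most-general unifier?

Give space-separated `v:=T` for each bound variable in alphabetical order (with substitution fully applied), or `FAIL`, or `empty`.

step 1: unify b ~ (List a -> Int)  [subst: {-} | 2 pending]
  bind b := (List a -> Int)
step 2: unify (((List a -> Int) -> d) -> List c) ~ ((a -> c) -> (d -> d))  [subst: {b:=(List a -> Int)} | 1 pending]
  -> decompose arrow: push ((List a -> Int) -> d)~(a -> c), List c~(d -> d)
step 3: unify ((List a -> Int) -> d) ~ (a -> c)  [subst: {b:=(List a -> Int)} | 2 pending]
  -> decompose arrow: push (List a -> Int)~a, d~c
step 4: unify (List a -> Int) ~ a  [subst: {b:=(List a -> Int)} | 3 pending]
  occurs-check fail

Answer: FAIL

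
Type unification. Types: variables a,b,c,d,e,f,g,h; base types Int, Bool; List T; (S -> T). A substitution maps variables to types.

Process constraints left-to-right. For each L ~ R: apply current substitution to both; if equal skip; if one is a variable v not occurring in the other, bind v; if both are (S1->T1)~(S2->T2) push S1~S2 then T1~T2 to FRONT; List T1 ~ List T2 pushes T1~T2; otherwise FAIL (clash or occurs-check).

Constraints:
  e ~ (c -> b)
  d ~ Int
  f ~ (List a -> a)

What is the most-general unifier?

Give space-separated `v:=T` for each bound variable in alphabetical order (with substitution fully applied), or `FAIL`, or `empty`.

Answer: d:=Int e:=(c -> b) f:=(List a -> a)

Derivation:
step 1: unify e ~ (c -> b)  [subst: {-} | 2 pending]
  bind e := (c -> b)
step 2: unify d ~ Int  [subst: {e:=(c -> b)} | 1 pending]
  bind d := Int
step 3: unify f ~ (List a -> a)  [subst: {e:=(c -> b), d:=Int} | 0 pending]
  bind f := (List a -> a)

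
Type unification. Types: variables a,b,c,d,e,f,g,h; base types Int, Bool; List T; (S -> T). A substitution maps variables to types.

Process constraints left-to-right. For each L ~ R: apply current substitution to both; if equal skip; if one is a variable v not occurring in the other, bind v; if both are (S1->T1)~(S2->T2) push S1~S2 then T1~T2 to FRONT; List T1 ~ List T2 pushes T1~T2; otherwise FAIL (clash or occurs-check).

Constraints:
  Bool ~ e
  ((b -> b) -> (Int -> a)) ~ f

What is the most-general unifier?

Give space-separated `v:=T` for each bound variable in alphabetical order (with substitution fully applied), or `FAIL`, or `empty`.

Answer: e:=Bool f:=((b -> b) -> (Int -> a))

Derivation:
step 1: unify Bool ~ e  [subst: {-} | 1 pending]
  bind e := Bool
step 2: unify ((b -> b) -> (Int -> a)) ~ f  [subst: {e:=Bool} | 0 pending]
  bind f := ((b -> b) -> (Int -> a))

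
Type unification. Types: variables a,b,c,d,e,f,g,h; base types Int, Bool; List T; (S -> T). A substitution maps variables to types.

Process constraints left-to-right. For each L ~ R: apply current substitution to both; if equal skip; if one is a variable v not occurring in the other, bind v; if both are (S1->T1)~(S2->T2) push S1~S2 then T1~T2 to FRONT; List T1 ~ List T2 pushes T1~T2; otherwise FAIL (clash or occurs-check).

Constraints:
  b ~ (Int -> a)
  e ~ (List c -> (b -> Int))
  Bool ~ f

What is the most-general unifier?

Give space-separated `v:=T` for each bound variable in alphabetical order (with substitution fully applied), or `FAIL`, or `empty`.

Answer: b:=(Int -> a) e:=(List c -> ((Int -> a) -> Int)) f:=Bool

Derivation:
step 1: unify b ~ (Int -> a)  [subst: {-} | 2 pending]
  bind b := (Int -> a)
step 2: unify e ~ (List c -> ((Int -> a) -> Int))  [subst: {b:=(Int -> a)} | 1 pending]
  bind e := (List c -> ((Int -> a) -> Int))
step 3: unify Bool ~ f  [subst: {b:=(Int -> a), e:=(List c -> ((Int -> a) -> Int))} | 0 pending]
  bind f := Bool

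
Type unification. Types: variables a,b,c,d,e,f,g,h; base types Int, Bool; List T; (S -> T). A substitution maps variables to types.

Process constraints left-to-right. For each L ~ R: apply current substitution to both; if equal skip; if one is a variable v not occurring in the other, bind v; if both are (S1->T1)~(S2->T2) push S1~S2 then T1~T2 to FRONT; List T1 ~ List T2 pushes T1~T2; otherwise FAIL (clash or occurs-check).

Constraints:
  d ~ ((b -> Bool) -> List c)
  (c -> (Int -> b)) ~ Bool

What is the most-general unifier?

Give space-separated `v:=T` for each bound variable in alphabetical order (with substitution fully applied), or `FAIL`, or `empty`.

Answer: FAIL

Derivation:
step 1: unify d ~ ((b -> Bool) -> List c)  [subst: {-} | 1 pending]
  bind d := ((b -> Bool) -> List c)
step 2: unify (c -> (Int -> b)) ~ Bool  [subst: {d:=((b -> Bool) -> List c)} | 0 pending]
  clash: (c -> (Int -> b)) vs Bool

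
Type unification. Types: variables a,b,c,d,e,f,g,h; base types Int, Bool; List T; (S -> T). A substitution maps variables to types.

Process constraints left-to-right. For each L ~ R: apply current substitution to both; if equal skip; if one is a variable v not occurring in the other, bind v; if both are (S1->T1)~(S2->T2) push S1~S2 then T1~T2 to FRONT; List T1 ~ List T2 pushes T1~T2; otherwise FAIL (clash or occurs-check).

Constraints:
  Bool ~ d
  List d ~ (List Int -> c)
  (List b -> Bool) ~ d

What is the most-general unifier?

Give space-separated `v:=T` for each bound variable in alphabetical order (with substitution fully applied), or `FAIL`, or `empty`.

step 1: unify Bool ~ d  [subst: {-} | 2 pending]
  bind d := Bool
step 2: unify List Bool ~ (List Int -> c)  [subst: {d:=Bool} | 1 pending]
  clash: List Bool vs (List Int -> c)

Answer: FAIL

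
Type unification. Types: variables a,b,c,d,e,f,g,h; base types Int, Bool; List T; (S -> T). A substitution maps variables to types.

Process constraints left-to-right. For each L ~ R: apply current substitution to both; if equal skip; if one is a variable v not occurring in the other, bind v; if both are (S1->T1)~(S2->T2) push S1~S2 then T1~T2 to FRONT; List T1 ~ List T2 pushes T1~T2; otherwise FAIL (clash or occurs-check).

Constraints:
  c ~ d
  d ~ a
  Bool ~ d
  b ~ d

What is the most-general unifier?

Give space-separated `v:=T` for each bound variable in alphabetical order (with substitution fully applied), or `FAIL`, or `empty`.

Answer: a:=Bool b:=Bool c:=Bool d:=Bool

Derivation:
step 1: unify c ~ d  [subst: {-} | 3 pending]
  bind c := d
step 2: unify d ~ a  [subst: {c:=d} | 2 pending]
  bind d := a
step 3: unify Bool ~ a  [subst: {c:=d, d:=a} | 1 pending]
  bind a := Bool
step 4: unify b ~ Bool  [subst: {c:=d, d:=a, a:=Bool} | 0 pending]
  bind b := Bool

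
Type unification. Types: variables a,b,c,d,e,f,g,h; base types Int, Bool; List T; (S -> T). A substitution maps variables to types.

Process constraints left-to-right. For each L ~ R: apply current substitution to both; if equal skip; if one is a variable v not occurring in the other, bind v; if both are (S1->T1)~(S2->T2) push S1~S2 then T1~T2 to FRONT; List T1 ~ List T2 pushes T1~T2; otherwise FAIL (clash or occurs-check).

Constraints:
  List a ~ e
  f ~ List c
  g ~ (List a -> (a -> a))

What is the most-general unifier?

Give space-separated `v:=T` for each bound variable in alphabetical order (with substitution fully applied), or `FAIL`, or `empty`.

step 1: unify List a ~ e  [subst: {-} | 2 pending]
  bind e := List a
step 2: unify f ~ List c  [subst: {e:=List a} | 1 pending]
  bind f := List c
step 3: unify g ~ (List a -> (a -> a))  [subst: {e:=List a, f:=List c} | 0 pending]
  bind g := (List a -> (a -> a))

Answer: e:=List a f:=List c g:=(List a -> (a -> a))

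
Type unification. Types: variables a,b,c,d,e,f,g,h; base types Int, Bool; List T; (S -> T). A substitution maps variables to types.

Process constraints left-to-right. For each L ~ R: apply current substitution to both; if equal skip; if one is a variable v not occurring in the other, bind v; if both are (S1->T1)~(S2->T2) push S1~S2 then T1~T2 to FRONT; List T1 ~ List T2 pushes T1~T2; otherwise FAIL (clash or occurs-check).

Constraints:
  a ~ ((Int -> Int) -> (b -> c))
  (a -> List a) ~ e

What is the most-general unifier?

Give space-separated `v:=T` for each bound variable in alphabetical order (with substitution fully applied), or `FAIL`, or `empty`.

step 1: unify a ~ ((Int -> Int) -> (b -> c))  [subst: {-} | 1 pending]
  bind a := ((Int -> Int) -> (b -> c))
step 2: unify (((Int -> Int) -> (b -> c)) -> List ((Int -> Int) -> (b -> c))) ~ e  [subst: {a:=((Int -> Int) -> (b -> c))} | 0 pending]
  bind e := (((Int -> Int) -> (b -> c)) -> List ((Int -> Int) -> (b -> c)))

Answer: a:=((Int -> Int) -> (b -> c)) e:=(((Int -> Int) -> (b -> c)) -> List ((Int -> Int) -> (b -> c)))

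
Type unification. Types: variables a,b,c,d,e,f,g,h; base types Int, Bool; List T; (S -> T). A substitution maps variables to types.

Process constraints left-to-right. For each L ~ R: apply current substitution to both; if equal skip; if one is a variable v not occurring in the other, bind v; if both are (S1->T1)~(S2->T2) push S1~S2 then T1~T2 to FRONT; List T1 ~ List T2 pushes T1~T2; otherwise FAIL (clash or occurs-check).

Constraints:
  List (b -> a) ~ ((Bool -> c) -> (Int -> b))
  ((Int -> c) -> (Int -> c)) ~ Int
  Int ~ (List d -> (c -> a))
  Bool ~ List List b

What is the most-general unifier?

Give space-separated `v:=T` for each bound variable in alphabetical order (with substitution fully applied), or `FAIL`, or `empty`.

step 1: unify List (b -> a) ~ ((Bool -> c) -> (Int -> b))  [subst: {-} | 3 pending]
  clash: List (b -> a) vs ((Bool -> c) -> (Int -> b))

Answer: FAIL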